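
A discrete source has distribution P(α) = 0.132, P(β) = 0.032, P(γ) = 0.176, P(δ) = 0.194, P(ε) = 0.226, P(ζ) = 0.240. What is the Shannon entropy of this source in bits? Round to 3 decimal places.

2.424 bits

H = −Σ pᵢ log₂ pᵢ.
−0.132·log₂(0.132) = 0.3856
−0.032·log₂(0.032) = 0.1589
−0.176·log₂(0.176) = 0.4411
−0.194·log₂(0.194) = 0.4590
−0.226·log₂(0.226) = 0.4849
−0.240·log₂(0.240) = 0.4941
Sum ≈ 2.4237 → 2.424 bits.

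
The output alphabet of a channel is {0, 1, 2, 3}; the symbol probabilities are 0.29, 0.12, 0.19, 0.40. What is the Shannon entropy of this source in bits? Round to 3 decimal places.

H = −Σ pᵢ log₂ pᵢ.
−0.29·log₂(0.29) = 0.5179
−0.12·log₂(0.12) = 0.3671
−0.19·log₂(0.19) = 0.4552
−0.40·log₂(0.40) = 0.5288
Sum ≈ 1.8690 → 1.869 bits.

1.869 bits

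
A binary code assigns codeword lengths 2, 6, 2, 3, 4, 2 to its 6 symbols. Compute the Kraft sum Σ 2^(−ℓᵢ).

With common denominator 2^6 = 64: Σ 2^(−ℓᵢ) = 16/64 + 1/64 + 16/64 + 8/64 + 4/64 + 16/64 = 61/64 = 0.953125.

0.953125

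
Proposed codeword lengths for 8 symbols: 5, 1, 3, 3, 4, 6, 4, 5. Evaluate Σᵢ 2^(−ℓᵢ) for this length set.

0.953125

With common denominator 2^6 = 64: Σ 2^(−ℓᵢ) = 2/64 + 32/64 + 8/64 + 8/64 + 4/64 + 1/64 + 4/64 + 2/64 = 61/64 = 0.953125.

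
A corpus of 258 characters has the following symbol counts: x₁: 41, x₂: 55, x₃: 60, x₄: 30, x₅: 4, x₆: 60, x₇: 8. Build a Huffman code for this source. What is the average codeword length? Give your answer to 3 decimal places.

Probabilities are the counts divided by 258.
Repeatedly combine the two least-probable nodes; the expected code length is the sum of the merged weights.
merge 2/129 + 4/129 → 2/43
merge 2/43 + 5/43 → 7/43
merge 41/258 + 7/43 → 83/258
merge 55/258 + 10/43 → 115/258
merge 10/43 + 83/258 → 143/258
merge 115/258 + 143/258 → 1
L = 2/43 + 7/43 + 83/258 + 115/258 + 143/258 + 1 = 653/258 ≈ 2.531 bits/symbol.

2.531 bits/symbol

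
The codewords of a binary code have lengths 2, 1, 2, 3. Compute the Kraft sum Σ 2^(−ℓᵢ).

1.125

With common denominator 2^3 = 8: Σ 2^(−ℓᵢ) = 2/8 + 4/8 + 2/8 + 1/8 = 9/8 = 1.125.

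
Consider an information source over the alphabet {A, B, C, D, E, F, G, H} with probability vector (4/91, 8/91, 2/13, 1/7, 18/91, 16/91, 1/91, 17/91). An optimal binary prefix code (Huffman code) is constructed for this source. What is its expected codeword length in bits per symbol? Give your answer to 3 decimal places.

2.813 bits/symbol

Repeatedly combine the two least-probable nodes; the expected code length is the sum of the merged weights.
merge 1/91 + 4/91 → 5/91
merge 5/91 + 8/91 → 1/7
merge 1/7 + 1/7 → 2/7
merge 2/13 + 16/91 → 30/91
merge 17/91 + 18/91 → 5/13
merge 2/7 + 30/91 → 8/13
merge 5/13 + 8/13 → 1
L = 5/91 + 1/7 + 2/7 + 30/91 + 5/13 + 8/13 + 1 = 256/91 ≈ 2.813 bits/symbol.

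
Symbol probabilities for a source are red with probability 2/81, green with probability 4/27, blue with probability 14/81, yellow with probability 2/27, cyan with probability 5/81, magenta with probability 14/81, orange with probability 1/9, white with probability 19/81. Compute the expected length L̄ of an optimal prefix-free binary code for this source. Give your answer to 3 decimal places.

Repeatedly combine the two least-probable nodes; the expected code length is the sum of the merged weights.
merge 2/81 + 5/81 → 7/81
merge 2/27 + 7/81 → 13/81
merge 1/9 + 4/27 → 7/27
merge 13/81 + 14/81 → 1/3
merge 14/81 + 19/81 → 11/27
merge 7/27 + 1/3 → 16/27
merge 11/27 + 16/27 → 1
L = 7/81 + 13/81 + 7/27 + 1/3 + 11/27 + 16/27 + 1 = 230/81 ≈ 2.840 bits/symbol.

2.840 bits/symbol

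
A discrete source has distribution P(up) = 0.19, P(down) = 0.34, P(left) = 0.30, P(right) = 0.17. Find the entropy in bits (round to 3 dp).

H = −Σ pᵢ log₂ pᵢ.
−0.19·log₂(0.19) = 0.4552
−0.34·log₂(0.34) = 0.5292
−0.30·log₂(0.30) = 0.5211
−0.17·log₂(0.17) = 0.4346
Sum ≈ 1.9401 → 1.940 bits.

1.940 bits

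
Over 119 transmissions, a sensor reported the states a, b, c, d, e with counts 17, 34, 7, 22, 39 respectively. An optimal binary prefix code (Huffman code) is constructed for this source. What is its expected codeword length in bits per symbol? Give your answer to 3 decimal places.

2.202 bits/symbol

Probabilities are the counts divided by 119.
Repeatedly combine the two least-probable nodes; the expected code length is the sum of the merged weights.
merge 1/17 + 1/7 → 24/119
merge 22/119 + 24/119 → 46/119
merge 2/7 + 39/119 → 73/119
merge 46/119 + 73/119 → 1
L = 24/119 + 46/119 + 73/119 + 1 = 262/119 ≈ 2.202 bits/symbol.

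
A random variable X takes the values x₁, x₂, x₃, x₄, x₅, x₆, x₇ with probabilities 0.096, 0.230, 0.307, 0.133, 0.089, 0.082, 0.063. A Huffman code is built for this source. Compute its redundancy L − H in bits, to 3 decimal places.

0.028 bits

Entropy H = −Σ p log₂ p ≈ 2.5801 bits.
Huffman merges: 63/1000+41/500→29/200; 89/1000+12/125→37/200; 133/1000+29/200→139/500; 37/200+23/100→83/200; 139/500+307/1000→117/200; 83/200+117/200→1. L = 326/125 ≈ 2.6080.
L − H = 2.6080 − 2.5801 = 0.028 bits.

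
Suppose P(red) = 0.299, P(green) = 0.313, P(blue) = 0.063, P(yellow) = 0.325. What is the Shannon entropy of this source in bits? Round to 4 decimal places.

H = −Σ pᵢ log₂ pᵢ.
−0.299·log₂(0.299) = 0.5208
−0.313·log₂(0.313) = 0.5245
−0.063·log₂(0.063) = 0.2513
−0.325·log₂(0.325) = 0.5270
Sum ≈ 1.8236 → 1.8236 bits.

1.8236 bits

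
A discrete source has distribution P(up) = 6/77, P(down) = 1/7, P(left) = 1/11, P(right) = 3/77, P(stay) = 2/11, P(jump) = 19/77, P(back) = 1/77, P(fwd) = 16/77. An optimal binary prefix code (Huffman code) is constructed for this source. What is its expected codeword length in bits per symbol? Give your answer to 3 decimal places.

Repeatedly combine the two least-probable nodes; the expected code length is the sum of the merged weights.
merge 1/77 + 3/77 → 4/77
merge 4/77 + 6/77 → 10/77
merge 1/11 + 10/77 → 17/77
merge 1/7 + 2/11 → 25/77
merge 16/77 + 17/77 → 3/7
merge 19/77 + 25/77 → 4/7
merge 3/7 + 4/7 → 1
L = 4/77 + 10/77 + 17/77 + 25/77 + 3/7 + 4/7 + 1 = 30/11 ≈ 2.727 bits/symbol.

2.727 bits/symbol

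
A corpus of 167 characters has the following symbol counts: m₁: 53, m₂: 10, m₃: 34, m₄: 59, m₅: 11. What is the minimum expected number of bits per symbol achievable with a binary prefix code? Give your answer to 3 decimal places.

Probabilities are the counts divided by 167.
Repeatedly combine the two least-probable nodes; the expected code length is the sum of the merged weights.
merge 10/167 + 11/167 → 21/167
merge 21/167 + 34/167 → 55/167
merge 53/167 + 55/167 → 108/167
merge 59/167 + 108/167 → 1
L = 21/167 + 55/167 + 108/167 + 1 = 351/167 ≈ 2.102 bits/symbol.

2.102 bits/symbol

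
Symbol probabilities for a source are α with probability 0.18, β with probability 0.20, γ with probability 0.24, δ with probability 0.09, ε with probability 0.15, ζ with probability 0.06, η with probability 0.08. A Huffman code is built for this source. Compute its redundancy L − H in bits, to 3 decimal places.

0.038 bits

Entropy H = −Σ p log₂ p ≈ 2.6621 bits.
Huffman merges: 3/50+2/25→7/50; 9/100+7/50→23/100; 3/20+9/50→33/100; 1/5+23/100→43/100; 6/25+33/100→57/100; 43/100+57/100→1. L = 27/10 ≈ 2.7000.
L − H = 2.7000 − 2.6621 = 0.038 bits.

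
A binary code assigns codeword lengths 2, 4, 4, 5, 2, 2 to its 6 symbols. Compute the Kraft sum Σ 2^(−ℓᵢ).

0.90625

With common denominator 2^5 = 32: Σ 2^(−ℓᵢ) = 8/32 + 2/32 + 2/32 + 1/32 + 8/32 + 8/32 = 29/32 = 0.90625.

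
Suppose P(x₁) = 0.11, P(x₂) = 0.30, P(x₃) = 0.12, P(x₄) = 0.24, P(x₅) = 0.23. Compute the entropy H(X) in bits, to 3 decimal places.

H = −Σ pᵢ log₂ pᵢ.
−0.11·log₂(0.11) = 0.3503
−0.30·log₂(0.30) = 0.5211
−0.12·log₂(0.12) = 0.3671
−0.24·log₂(0.24) = 0.4941
−0.23·log₂(0.23) = 0.4877
Sum ≈ 2.2202 → 2.220 bits.

2.220 bits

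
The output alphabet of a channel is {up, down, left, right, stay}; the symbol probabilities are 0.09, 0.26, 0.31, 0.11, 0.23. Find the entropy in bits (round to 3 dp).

2.180 bits

H = −Σ pᵢ log₂ pᵢ.
−0.09·log₂(0.09) = 0.3127
−0.26·log₂(0.26) = 0.5053
−0.31·log₂(0.31) = 0.5238
−0.11·log₂(0.11) = 0.3503
−0.23·log₂(0.23) = 0.4877
Sum ≈ 2.1797 → 2.180 bits.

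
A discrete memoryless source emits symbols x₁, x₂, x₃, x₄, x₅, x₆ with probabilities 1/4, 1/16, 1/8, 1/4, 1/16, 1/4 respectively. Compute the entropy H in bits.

2.375 bits

Each probability is a power of 1/2, so log₂(1/p) is an integer.
H = Σ p·log₂(1/p) = 1/4·2 + 1/16·4 + 1/8·3 + 1/4·2 + 1/16·4 + 1/4·2 = 2.375 bits.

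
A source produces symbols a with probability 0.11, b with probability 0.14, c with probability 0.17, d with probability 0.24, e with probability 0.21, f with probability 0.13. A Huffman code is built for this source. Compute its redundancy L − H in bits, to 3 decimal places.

0.018 bits

Entropy H = −Σ p log₂ p ≈ 2.5316 bits.
Huffman merges: 11/100+13/100→6/25; 7/50+17/100→31/100; 21/100+6/25→9/20; 6/25+31/100→11/20; 9/20+11/20→1. L = 51/20 ≈ 2.5500.
L − H = 2.5500 − 2.5316 = 0.018 bits.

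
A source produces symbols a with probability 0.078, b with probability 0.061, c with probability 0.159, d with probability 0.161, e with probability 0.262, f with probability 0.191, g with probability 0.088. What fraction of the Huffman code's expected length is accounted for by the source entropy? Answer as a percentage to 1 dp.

98.7%

Entropy H = −Σ p log₂ p ≈ 2.6502 bits.
Huffman merges: 61/1000+39/500→139/1000; 11/125+139/1000→227/1000; 159/1000+161/1000→8/25; 191/1000+227/1000→209/500; 131/500+8/25→291/500; 209/500+291/500→1. L = 1343/500 ≈ 2.6860.
Efficiency = H/L = 2.6502/2.6860 = 98.7%.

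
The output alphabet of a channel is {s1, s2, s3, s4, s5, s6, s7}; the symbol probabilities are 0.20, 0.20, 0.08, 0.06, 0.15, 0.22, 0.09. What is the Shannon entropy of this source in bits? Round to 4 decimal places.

H = −Σ pᵢ log₂ pᵢ.
−0.20·log₂(0.20) = 0.4644
−0.20·log₂(0.20) = 0.4644
−0.08·log₂(0.08) = 0.2915
−0.06·log₂(0.06) = 0.2435
−0.15·log₂(0.15) = 0.4105
−0.22·log₂(0.22) = 0.4806
−0.09·log₂(0.09) = 0.3127
Sum ≈ 2.6676 → 2.6676 bits.

2.6676 bits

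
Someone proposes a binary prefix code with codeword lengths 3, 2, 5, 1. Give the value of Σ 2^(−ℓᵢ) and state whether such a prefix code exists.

0.90625; yes

With common denominator 2^5 = 32: Σ 2^(−ℓᵢ) = 4/32 + 8/32 + 1/32 + 16/32 = 29/32 = 0.90625.
Kraft's inequality requires Σ ≤ 1; here Σ = 0.90625 ≤ 1, so such a prefix code exists.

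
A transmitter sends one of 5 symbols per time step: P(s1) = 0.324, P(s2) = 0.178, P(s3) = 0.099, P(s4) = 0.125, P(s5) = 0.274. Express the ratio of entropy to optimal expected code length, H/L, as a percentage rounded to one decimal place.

Entropy H = −Σ p log₂ p ≈ 2.1871 bits.
Huffman merges: 99/1000+1/8→28/125; 89/500+28/125→201/500; 137/500+81/250→299/500; 201/500+299/500→1. L = 278/125 ≈ 2.2240.
Efficiency = H/L = 2.1871/2.2240 = 98.3%.

98.3%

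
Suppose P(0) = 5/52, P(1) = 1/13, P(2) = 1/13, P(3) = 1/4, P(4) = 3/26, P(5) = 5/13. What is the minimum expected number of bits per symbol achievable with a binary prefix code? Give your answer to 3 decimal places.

2.346 bits/symbol

Repeatedly combine the two least-probable nodes; the expected code length is the sum of the merged weights.
merge 1/13 + 1/13 → 2/13
merge 5/52 + 3/26 → 11/52
merge 2/13 + 11/52 → 19/52
merge 1/4 + 19/52 → 8/13
merge 5/13 + 8/13 → 1
L = 2/13 + 11/52 + 19/52 + 8/13 + 1 = 61/26 ≈ 2.346 bits/symbol.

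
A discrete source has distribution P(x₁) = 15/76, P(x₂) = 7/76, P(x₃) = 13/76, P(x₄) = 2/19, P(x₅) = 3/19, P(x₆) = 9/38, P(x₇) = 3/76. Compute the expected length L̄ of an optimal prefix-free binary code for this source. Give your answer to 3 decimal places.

Repeatedly combine the two least-probable nodes; the expected code length is the sum of the merged weights.
merge 3/76 + 7/76 → 5/38
merge 2/19 + 5/38 → 9/38
merge 3/19 + 13/76 → 25/76
merge 15/76 + 9/38 → 33/76
merge 9/38 + 25/76 → 43/76
merge 33/76 + 43/76 → 1
L = 5/38 + 9/38 + 25/76 + 33/76 + 43/76 + 1 = 205/76 ≈ 2.697 bits/symbol.

2.697 bits/symbol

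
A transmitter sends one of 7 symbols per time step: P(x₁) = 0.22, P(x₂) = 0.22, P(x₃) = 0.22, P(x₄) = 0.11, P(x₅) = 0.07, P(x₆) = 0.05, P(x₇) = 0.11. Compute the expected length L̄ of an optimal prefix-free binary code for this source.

Repeatedly combine the two least-probable nodes; the expected code length is the sum of the merged weights.
merge 1/20 + 7/100 → 3/25
merge 11/100 + 11/100 → 11/50
merge 3/25 + 11/50 → 17/50
merge 11/50 + 11/50 → 11/25
merge 11/50 + 17/50 → 14/25
merge 11/25 + 14/25 → 1
L = 3/25 + 11/50 + 17/50 + 11/25 + 14/25 + 1 = 67/25 = 2.68 bits/symbol.

2.68 bits/symbol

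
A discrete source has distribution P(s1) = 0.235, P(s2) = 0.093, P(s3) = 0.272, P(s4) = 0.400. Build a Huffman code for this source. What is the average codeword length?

Repeatedly combine the two least-probable nodes; the expected code length is the sum of the merged weights.
merge 93/1000 + 47/200 → 41/125
merge 34/125 + 41/125 → 3/5
merge 2/5 + 3/5 → 1
L = 41/125 + 3/5 + 1 = 241/125 = 1.928 bits/symbol.

1.928 bits/symbol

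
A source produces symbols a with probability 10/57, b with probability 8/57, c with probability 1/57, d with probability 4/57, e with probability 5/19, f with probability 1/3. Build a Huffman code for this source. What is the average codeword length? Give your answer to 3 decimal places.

Repeatedly combine the two least-probable nodes; the expected code length is the sum of the merged weights.
merge 1/57 + 4/57 → 5/57
merge 5/57 + 8/57 → 13/57
merge 10/57 + 13/57 → 23/57
merge 5/19 + 1/3 → 34/57
merge 23/57 + 34/57 → 1
L = 5/57 + 13/57 + 23/57 + 34/57 + 1 = 44/19 ≈ 2.316 bits/symbol.

2.316 bits/symbol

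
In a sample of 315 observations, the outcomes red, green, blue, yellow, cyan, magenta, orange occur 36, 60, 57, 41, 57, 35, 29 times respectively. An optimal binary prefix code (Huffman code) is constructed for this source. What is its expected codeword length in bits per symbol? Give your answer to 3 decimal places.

Probabilities are the counts divided by 315.
Repeatedly combine the two least-probable nodes; the expected code length is the sum of the merged weights.
merge 29/315 + 1/9 → 64/315
merge 4/35 + 41/315 → 11/45
merge 19/105 + 19/105 → 38/105
merge 4/21 + 64/315 → 124/315
merge 11/45 + 38/105 → 191/315
merge 124/315 + 191/315 → 1
L = 64/315 + 11/45 + 38/105 + 124/315 + 191/315 + 1 = 59/21 ≈ 2.810 bits/symbol.

2.810 bits/symbol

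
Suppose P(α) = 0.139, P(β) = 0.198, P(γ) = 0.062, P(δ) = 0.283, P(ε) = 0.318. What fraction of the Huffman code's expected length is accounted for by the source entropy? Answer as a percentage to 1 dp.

Entropy H = −Σ p log₂ p ≈ 2.1480 bits.
Huffman merges: 31/500+139/1000→201/1000; 99/500+201/1000→399/1000; 283/1000+159/500→601/1000; 399/1000+601/1000→1. L = 2201/1000 ≈ 2.2010.
Efficiency = H/L = 2.1480/2.2010 = 97.6%.

97.6%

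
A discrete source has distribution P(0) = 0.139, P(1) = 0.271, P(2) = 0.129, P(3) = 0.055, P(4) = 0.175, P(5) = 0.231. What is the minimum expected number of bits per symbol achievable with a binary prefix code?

Repeatedly combine the two least-probable nodes; the expected code length is the sum of the merged weights.
merge 11/200 + 129/1000 → 23/125
merge 139/1000 + 7/40 → 157/500
merge 23/125 + 231/1000 → 83/200
merge 271/1000 + 157/500 → 117/200
merge 83/200 + 117/200 → 1
L = 23/125 + 157/500 + 83/200 + 117/200 + 1 = 1249/500 = 2.498 bits/symbol.

2.498 bits/symbol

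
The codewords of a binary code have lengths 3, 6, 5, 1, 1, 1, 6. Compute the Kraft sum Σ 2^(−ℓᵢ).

With common denominator 2^6 = 64: Σ 2^(−ℓᵢ) = 8/64 + 1/64 + 2/64 + 32/64 + 32/64 + 32/64 + 1/64 = 108/64 = 1.6875.

1.6875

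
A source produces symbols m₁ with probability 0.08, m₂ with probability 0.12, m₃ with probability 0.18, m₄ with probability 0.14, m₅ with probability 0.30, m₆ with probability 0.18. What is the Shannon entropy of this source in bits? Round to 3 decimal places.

2.467 bits

H = −Σ pᵢ log₂ pᵢ.
−0.08·log₂(0.08) = 0.2915
−0.12·log₂(0.12) = 0.3671
−0.18·log₂(0.18) = 0.4453
−0.14·log₂(0.14) = 0.3971
−0.30·log₂(0.30) = 0.5211
−0.18·log₂(0.18) = 0.4453
Sum ≈ 2.4674 → 2.467 bits.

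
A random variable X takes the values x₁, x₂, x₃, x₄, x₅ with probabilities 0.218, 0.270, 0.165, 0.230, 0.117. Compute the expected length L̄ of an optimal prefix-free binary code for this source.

Repeatedly combine the two least-probable nodes; the expected code length is the sum of the merged weights.
merge 117/1000 + 33/200 → 141/500
merge 109/500 + 23/100 → 56/125
merge 27/100 + 141/500 → 69/125
merge 56/125 + 69/125 → 1
L = 141/500 + 56/125 + 69/125 + 1 = 1141/500 = 2.282 bits/symbol.

2.282 bits/symbol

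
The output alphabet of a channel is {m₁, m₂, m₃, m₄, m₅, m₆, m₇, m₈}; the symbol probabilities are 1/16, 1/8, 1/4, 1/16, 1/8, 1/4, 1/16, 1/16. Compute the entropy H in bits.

2.75 bits

Each probability is a power of 1/2, so log₂(1/p) is an integer.
H = Σ p·log₂(1/p) = 1/16·4 + 1/8·3 + 1/4·2 + 1/16·4 + 1/8·3 + 1/4·2 + 1/16·4 + 1/16·4 = 2.75 bits.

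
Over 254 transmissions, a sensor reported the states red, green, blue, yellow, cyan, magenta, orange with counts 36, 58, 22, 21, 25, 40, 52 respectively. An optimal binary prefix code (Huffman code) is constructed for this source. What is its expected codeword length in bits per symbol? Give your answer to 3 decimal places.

2.736 bits/symbol

Probabilities are the counts divided by 254.
Repeatedly combine the two least-probable nodes; the expected code length is the sum of the merged weights.
merge 21/254 + 11/127 → 43/254
merge 25/254 + 18/127 → 61/254
merge 20/127 + 43/254 → 83/254
merge 26/127 + 29/127 → 55/127
merge 61/254 + 83/254 → 72/127
merge 55/127 + 72/127 → 1
L = 43/254 + 61/254 + 83/254 + 55/127 + 72/127 + 1 = 695/254 ≈ 2.736 bits/symbol.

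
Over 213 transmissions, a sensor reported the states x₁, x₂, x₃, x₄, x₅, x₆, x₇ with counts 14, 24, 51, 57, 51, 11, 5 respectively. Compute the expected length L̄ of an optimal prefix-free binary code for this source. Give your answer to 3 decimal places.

Probabilities are the counts divided by 213.
Repeatedly combine the two least-probable nodes; the expected code length is the sum of the merged weights.
merge 5/213 + 11/213 → 16/213
merge 14/213 + 16/213 → 10/71
merge 8/71 + 10/71 → 18/71
merge 17/71 + 17/71 → 34/71
merge 18/71 + 19/71 → 37/71
merge 34/71 + 37/71 → 1
L = 16/213 + 10/71 + 18/71 + 34/71 + 37/71 + 1 = 526/213 ≈ 2.469 bits/symbol.

2.469 bits/symbol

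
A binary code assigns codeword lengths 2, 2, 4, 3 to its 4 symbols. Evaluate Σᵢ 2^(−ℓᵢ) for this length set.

With common denominator 2^4 = 16: Σ 2^(−ℓᵢ) = 4/16 + 4/16 + 1/16 + 2/16 = 11/16 = 0.6875.

0.6875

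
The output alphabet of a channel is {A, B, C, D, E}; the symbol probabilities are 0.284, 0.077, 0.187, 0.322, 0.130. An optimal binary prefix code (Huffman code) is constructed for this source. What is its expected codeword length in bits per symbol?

2.207 bits/symbol

Repeatedly combine the two least-probable nodes; the expected code length is the sum of the merged weights.
merge 77/1000 + 13/100 → 207/1000
merge 187/1000 + 207/1000 → 197/500
merge 71/250 + 161/500 → 303/500
merge 197/500 + 303/500 → 1
L = 207/1000 + 197/500 + 303/500 + 1 = 2207/1000 = 2.207 bits/symbol.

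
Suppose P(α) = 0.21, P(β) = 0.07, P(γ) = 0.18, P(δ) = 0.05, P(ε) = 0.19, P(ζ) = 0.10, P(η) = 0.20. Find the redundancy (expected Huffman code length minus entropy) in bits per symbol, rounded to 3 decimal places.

Entropy H = −Σ p log₂ p ≈ 2.6546 bits.
Huffman merges: 1/20+7/100→3/25; 1/10+3/25→11/50; 9/50+19/100→37/100; 1/5+21/100→41/100; 11/50+37/100→59/100; 41/100+59/100→1. L = 271/100 ≈ 2.7100.
L − H = 2.7100 − 2.6546 = 0.055 bits.

0.055 bits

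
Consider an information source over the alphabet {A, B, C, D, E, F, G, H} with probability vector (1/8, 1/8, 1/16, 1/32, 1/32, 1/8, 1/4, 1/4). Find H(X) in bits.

2.6875 bits

Each probability is a power of 1/2, so log₂(1/p) is an integer.
H = Σ p·log₂(1/p) = 1/8·3 + 1/8·3 + 1/16·4 + 1/32·5 + 1/32·5 + 1/8·3 + 1/4·2 + 1/4·2 = 2.6875 bits.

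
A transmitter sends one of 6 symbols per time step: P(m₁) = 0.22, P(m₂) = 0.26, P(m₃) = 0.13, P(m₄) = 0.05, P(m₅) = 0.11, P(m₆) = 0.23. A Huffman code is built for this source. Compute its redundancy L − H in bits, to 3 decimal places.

0.027 bits

Entropy H = −Σ p log₂ p ≈ 2.4226 bits.
Huffman merges: 1/20+11/100→4/25; 13/100+4/25→29/100; 11/50+23/100→9/20; 13/50+29/100→11/20; 9/20+11/20→1. L = 49/20 ≈ 2.4500.
L − H = 2.4500 − 2.4226 = 0.027 bits.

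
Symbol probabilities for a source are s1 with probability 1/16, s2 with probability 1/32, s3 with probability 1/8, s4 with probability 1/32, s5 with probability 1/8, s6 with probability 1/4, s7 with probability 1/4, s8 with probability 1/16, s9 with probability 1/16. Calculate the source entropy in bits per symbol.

Each probability is a power of 1/2, so log₂(1/p) is an integer.
H = Σ p·log₂(1/p) = 1/16·4 + 1/32·5 + 1/8·3 + 1/32·5 + 1/8·3 + 1/4·2 + 1/4·2 + 1/16·4 + 1/16·4 = 2.8125 bits.

2.8125 bits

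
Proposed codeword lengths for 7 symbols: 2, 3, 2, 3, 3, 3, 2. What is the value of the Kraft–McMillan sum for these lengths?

With common denominator 2^3 = 8: Σ 2^(−ℓᵢ) = 2/8 + 1/8 + 2/8 + 1/8 + 1/8 + 1/8 + 2/8 = 10/8 = 1.25.

1.25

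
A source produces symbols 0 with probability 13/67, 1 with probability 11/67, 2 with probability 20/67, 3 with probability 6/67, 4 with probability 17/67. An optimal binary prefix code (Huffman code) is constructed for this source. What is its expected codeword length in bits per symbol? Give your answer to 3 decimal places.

2.254 bits/symbol

Repeatedly combine the two least-probable nodes; the expected code length is the sum of the merged weights.
merge 6/67 + 11/67 → 17/67
merge 13/67 + 17/67 → 30/67
merge 17/67 + 20/67 → 37/67
merge 30/67 + 37/67 → 1
L = 17/67 + 30/67 + 37/67 + 1 = 151/67 ≈ 2.254 bits/symbol.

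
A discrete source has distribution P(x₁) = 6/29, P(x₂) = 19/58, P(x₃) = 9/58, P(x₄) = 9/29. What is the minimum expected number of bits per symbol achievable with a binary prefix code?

Repeatedly combine the two least-probable nodes; the expected code length is the sum of the merged weights.
merge 9/58 + 6/29 → 21/58
merge 9/29 + 19/58 → 37/58
merge 21/58 + 37/58 → 1
L = 21/58 + 37/58 + 1 = 2 bits/symbol.

2 bits/symbol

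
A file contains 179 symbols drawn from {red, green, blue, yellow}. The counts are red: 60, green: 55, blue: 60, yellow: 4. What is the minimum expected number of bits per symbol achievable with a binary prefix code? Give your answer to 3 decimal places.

1.994 bits/symbol

Probabilities are the counts divided by 179.
Repeatedly combine the two least-probable nodes; the expected code length is the sum of the merged weights.
merge 4/179 + 55/179 → 59/179
merge 59/179 + 60/179 → 119/179
merge 60/179 + 119/179 → 1
L = 59/179 + 119/179 + 1 = 357/179 ≈ 1.994 bits/symbol.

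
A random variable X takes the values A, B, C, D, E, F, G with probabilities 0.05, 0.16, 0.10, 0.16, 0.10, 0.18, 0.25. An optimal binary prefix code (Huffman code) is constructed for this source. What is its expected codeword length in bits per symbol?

2.72 bits/symbol

Repeatedly combine the two least-probable nodes; the expected code length is the sum of the merged weights.
merge 1/20 + 1/10 → 3/20
merge 1/10 + 3/20 → 1/4
merge 4/25 + 4/25 → 8/25
merge 9/50 + 1/4 → 43/100
merge 1/4 + 8/25 → 57/100
merge 43/100 + 57/100 → 1
L = 3/20 + 1/4 + 8/25 + 43/100 + 57/100 + 1 = 68/25 = 2.72 bits/symbol.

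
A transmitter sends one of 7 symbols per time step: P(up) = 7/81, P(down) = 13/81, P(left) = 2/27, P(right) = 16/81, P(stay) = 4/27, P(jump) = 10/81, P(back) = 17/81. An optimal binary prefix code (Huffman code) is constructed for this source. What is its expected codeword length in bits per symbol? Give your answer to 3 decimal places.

Repeatedly combine the two least-probable nodes; the expected code length is the sum of the merged weights.
merge 2/27 + 7/81 → 13/81
merge 10/81 + 4/27 → 22/81
merge 13/81 + 13/81 → 26/81
merge 16/81 + 17/81 → 11/27
merge 22/81 + 26/81 → 16/27
merge 11/27 + 16/27 → 1
L = 13/81 + 22/81 + 26/81 + 11/27 + 16/27 + 1 = 223/81 ≈ 2.753 bits/symbol.

2.753 bits/symbol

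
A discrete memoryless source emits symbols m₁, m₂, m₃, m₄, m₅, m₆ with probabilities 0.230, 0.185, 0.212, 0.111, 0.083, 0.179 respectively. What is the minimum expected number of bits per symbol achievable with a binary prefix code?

Repeatedly combine the two least-probable nodes; the expected code length is the sum of the merged weights.
merge 83/1000 + 111/1000 → 97/500
merge 179/1000 + 37/200 → 91/250
merge 97/500 + 53/250 → 203/500
merge 23/100 + 91/250 → 297/500
merge 203/500 + 297/500 → 1
L = 97/500 + 91/250 + 203/500 + 297/500 + 1 = 1279/500 = 2.558 bits/symbol.

2.558 bits/symbol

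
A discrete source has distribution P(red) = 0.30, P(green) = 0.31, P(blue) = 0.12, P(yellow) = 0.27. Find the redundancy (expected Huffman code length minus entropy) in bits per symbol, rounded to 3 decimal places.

0.078 bits

Entropy H = −Σ p log₂ p ≈ 1.9220 bits.
Huffman merges: 3/25+27/100→39/100; 3/10+31/100→61/100; 39/100+61/100→1. L = 2 ≈ 2.0000.
L − H = 2.0000 − 1.9220 = 0.078 bits.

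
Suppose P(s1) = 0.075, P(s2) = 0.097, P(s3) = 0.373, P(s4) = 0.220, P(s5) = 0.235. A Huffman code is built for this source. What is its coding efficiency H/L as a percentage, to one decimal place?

Entropy H = −Σ p log₂ p ≈ 2.1090 bits.
Huffman merges: 3/40+97/1000→43/250; 43/250+11/50→49/125; 47/200+373/1000→76/125; 49/125+76/125→1. L = 543/250 ≈ 2.1720.
Efficiency = H/L = 2.1090/2.1720 = 97.1%.

97.1%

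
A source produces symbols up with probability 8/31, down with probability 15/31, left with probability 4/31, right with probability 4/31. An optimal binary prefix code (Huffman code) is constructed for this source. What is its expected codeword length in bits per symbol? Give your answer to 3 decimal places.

1.774 bits/symbol

Repeatedly combine the two least-probable nodes; the expected code length is the sum of the merged weights.
merge 4/31 + 4/31 → 8/31
merge 8/31 + 8/31 → 16/31
merge 15/31 + 16/31 → 1
L = 8/31 + 16/31 + 1 = 55/31 ≈ 1.774 bits/symbol.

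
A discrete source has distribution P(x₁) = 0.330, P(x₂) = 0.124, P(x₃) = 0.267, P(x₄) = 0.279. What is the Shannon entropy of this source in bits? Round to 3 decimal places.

H = −Σ pᵢ log₂ pᵢ.
−0.330·log₂(0.330) = 0.5278
−0.124·log₂(0.124) = 0.3734
−0.267·log₂(0.267) = 0.5087
−0.279·log₂(0.279) = 0.5138
Sum ≈ 1.9237 → 1.924 bits.

1.924 bits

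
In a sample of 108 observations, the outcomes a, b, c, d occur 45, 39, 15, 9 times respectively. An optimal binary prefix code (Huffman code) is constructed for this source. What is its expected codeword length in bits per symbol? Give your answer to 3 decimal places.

Probabilities are the counts divided by 108.
Repeatedly combine the two least-probable nodes; the expected code length is the sum of the merged weights.
merge 1/12 + 5/36 → 2/9
merge 2/9 + 13/36 → 7/12
merge 5/12 + 7/12 → 1
L = 2/9 + 7/12 + 1 = 65/36 ≈ 1.806 bits/symbol.

1.806 bits/symbol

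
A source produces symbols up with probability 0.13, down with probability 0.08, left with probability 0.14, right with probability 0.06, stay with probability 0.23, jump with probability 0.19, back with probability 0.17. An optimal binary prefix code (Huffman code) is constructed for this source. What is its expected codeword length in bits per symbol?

Repeatedly combine the two least-probable nodes; the expected code length is the sum of the merged weights.
merge 3/50 + 2/25 → 7/50
merge 13/100 + 7/50 → 27/100
merge 7/50 + 17/100 → 31/100
merge 19/100 + 23/100 → 21/50
merge 27/100 + 31/100 → 29/50
merge 21/50 + 29/50 → 1
L = 7/50 + 27/100 + 31/100 + 21/50 + 29/50 + 1 = 68/25 = 2.72 bits/symbol.

2.72 bits/symbol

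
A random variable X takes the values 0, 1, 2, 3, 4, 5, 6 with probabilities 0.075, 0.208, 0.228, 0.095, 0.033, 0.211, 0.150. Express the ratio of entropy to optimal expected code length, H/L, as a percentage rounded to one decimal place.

97.9%

Entropy H = −Σ p log₂ p ≈ 2.6070 bits.
Huffman merges: 33/1000+3/40→27/250; 19/200+27/250→203/1000; 3/20+203/1000→353/1000; 26/125+211/1000→419/1000; 57/250+353/1000→581/1000; 419/1000+581/1000→1. L = 333/125 ≈ 2.6640.
Efficiency = H/L = 2.6070/2.6640 = 97.9%.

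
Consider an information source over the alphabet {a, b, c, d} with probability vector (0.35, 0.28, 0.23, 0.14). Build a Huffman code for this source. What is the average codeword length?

Repeatedly combine the two least-probable nodes; the expected code length is the sum of the merged weights.
merge 7/50 + 23/100 → 37/100
merge 7/25 + 7/20 → 63/100
merge 37/100 + 63/100 → 1
L = 37/100 + 63/100 + 1 = 2 bits/symbol.

2 bits/symbol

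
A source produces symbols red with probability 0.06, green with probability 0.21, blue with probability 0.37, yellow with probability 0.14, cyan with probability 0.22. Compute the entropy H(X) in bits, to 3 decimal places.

2.125 bits

H = −Σ pᵢ log₂ pᵢ.
−0.06·log₂(0.06) = 0.2435
−0.21·log₂(0.21) = 0.4728
−0.37·log₂(0.37) = 0.5307
−0.14·log₂(0.14) = 0.3971
−0.22·log₂(0.22) = 0.4806
Sum ≈ 2.1248 → 2.125 bits.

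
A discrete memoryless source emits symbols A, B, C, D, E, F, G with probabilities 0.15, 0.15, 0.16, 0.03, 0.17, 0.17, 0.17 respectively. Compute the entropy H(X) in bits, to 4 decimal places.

2.6996 bits

H = −Σ pᵢ log₂ pᵢ.
−0.15·log₂(0.15) = 0.4105
−0.15·log₂(0.15) = 0.4105
−0.16·log₂(0.16) = 0.4230
−0.03·log₂(0.03) = 0.1518
−0.17·log₂(0.17) = 0.4346
−0.17·log₂(0.17) = 0.4346
−0.17·log₂(0.17) = 0.4346
Sum ≈ 2.6996 → 2.6996 bits.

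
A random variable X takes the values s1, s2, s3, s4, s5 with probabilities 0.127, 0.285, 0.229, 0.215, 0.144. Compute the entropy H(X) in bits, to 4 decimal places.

H = −Σ pᵢ log₂ pᵢ.
−0.127·log₂(0.127) = 0.3781
−0.285·log₂(0.285) = 0.5161
−0.229·log₂(0.229) = 0.4870
−0.215·log₂(0.215) = 0.4768
−0.144·log₂(0.144) = 0.4026
Sum ≈ 2.2606 → 2.2606 bits.

2.2606 bits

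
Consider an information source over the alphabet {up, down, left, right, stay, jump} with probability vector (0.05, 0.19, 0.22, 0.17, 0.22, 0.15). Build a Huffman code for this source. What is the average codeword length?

Repeatedly combine the two least-probable nodes; the expected code length is the sum of the merged weights.
merge 1/20 + 3/20 → 1/5
merge 17/100 + 19/100 → 9/25
merge 1/5 + 11/50 → 21/50
merge 11/50 + 9/25 → 29/50
merge 21/50 + 29/50 → 1
L = 1/5 + 9/25 + 21/50 + 29/50 + 1 = 64/25 = 2.56 bits/symbol.

2.56 bits/symbol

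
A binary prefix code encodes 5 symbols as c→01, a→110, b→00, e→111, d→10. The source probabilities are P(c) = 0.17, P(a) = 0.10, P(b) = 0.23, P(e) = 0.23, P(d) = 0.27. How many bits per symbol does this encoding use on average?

L̄ = Σ pᵢ·ℓᵢ = 0.17·2 + 0.10·3 + 0.23·2 + 0.23·3 + 0.27·2 = 2.33 bits/symbol.

2.33 bits/symbol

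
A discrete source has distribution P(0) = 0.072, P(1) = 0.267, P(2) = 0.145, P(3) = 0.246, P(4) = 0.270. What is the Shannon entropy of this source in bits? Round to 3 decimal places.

H = −Σ pᵢ log₂ pᵢ.
−0.072·log₂(0.072) = 0.2733
−0.267·log₂(0.267) = 0.5087
−0.145·log₂(0.145) = 0.4040
−0.246·log₂(0.246) = 0.4977
−0.270·log₂(0.270) = 0.5100
Sum ≈ 2.1937 → 2.194 bits.

2.194 bits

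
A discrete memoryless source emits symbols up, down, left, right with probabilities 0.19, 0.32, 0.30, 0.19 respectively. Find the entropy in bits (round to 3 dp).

H = −Σ pᵢ log₂ pᵢ.
−0.19·log₂(0.19) = 0.4552
−0.32·log₂(0.32) = 0.5260
−0.30·log₂(0.30) = 0.5211
−0.19·log₂(0.19) = 0.4552
Sum ≈ 1.9576 → 1.958 bits.

1.958 bits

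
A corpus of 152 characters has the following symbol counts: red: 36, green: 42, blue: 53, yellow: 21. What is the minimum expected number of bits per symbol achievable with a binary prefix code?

Probabilities are the counts divided by 152.
Repeatedly combine the two least-probable nodes; the expected code length is the sum of the merged weights.
merge 21/152 + 9/38 → 3/8
merge 21/76 + 53/152 → 5/8
merge 3/8 + 5/8 → 1
L = 3/8 + 5/8 + 1 = 2 bits/symbol.

2 bits/symbol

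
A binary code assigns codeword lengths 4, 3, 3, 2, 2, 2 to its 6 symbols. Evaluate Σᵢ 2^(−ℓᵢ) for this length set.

1.0625

With common denominator 2^4 = 16: Σ 2^(−ℓᵢ) = 1/16 + 2/16 + 2/16 + 4/16 + 4/16 + 4/16 = 17/16 = 1.0625.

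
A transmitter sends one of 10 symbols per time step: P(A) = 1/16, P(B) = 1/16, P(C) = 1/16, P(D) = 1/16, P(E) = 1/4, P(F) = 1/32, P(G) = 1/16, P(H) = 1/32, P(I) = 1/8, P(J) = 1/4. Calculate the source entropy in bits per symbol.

2.9375 bits

Each probability is a power of 1/2, so log₂(1/p) is an integer.
H = Σ p·log₂(1/p) = 1/16·4 + 1/16·4 + 1/16·4 + 1/16·4 + 1/4·2 + 1/32·5 + 1/16·4 + 1/32·5 + 1/8·3 + 1/4·2 = 2.9375 bits.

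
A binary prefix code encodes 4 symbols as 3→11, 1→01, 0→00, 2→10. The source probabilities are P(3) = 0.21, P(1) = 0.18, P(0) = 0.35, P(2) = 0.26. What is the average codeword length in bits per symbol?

2 bits/symbol

L̄ = Σ pᵢ·ℓᵢ = 0.21·2 + 0.18·2 + 0.35·2 + 0.26·2 = 2 bits/symbol.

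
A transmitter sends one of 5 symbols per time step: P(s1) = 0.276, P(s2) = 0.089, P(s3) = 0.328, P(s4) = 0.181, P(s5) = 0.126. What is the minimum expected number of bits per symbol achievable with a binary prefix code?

2.215 bits/symbol

Repeatedly combine the two least-probable nodes; the expected code length is the sum of the merged weights.
merge 89/1000 + 63/500 → 43/200
merge 181/1000 + 43/200 → 99/250
merge 69/250 + 41/125 → 151/250
merge 99/250 + 151/250 → 1
L = 43/200 + 99/250 + 151/250 + 1 = 443/200 = 2.215 bits/symbol.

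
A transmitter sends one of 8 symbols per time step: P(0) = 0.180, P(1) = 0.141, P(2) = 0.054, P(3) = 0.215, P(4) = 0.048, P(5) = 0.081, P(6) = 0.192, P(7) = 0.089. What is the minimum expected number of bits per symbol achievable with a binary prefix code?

2.865 bits/symbol

Repeatedly combine the two least-probable nodes; the expected code length is the sum of the merged weights.
merge 6/125 + 27/500 → 51/500
merge 81/1000 + 89/1000 → 17/100
merge 51/500 + 141/1000 → 243/1000
merge 17/100 + 9/50 → 7/20
merge 24/125 + 43/200 → 407/1000
merge 243/1000 + 7/20 → 593/1000
merge 407/1000 + 593/1000 → 1
L = 51/500 + 17/100 + 243/1000 + 7/20 + 407/1000 + 593/1000 + 1 = 573/200 = 2.865 bits/symbol.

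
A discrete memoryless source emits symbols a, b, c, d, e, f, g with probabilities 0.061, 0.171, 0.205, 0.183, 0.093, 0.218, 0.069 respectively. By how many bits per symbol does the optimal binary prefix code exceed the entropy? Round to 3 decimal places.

0.044 bits

Entropy H = −Σ p log₂ p ≈ 2.6628 bits.
Huffman merges: 61/1000+69/1000→13/100; 93/1000+13/100→223/1000; 171/1000+183/1000→177/500; 41/200+109/500→423/1000; 223/1000+177/500→577/1000; 423/1000+577/1000→1. L = 2707/1000 ≈ 2.7070.
L − H = 2.7070 − 2.6628 = 0.044 bits.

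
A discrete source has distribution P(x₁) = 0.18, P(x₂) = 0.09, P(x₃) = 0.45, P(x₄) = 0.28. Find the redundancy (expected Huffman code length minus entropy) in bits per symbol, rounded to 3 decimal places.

0.029 bits

Entropy H = −Σ p log₂ p ≈ 1.7906 bits.
Huffman merges: 9/100+9/50→27/100; 27/100+7/25→11/20; 9/20+11/20→1. L = 91/50 ≈ 1.8200.
L − H = 1.8200 − 1.7906 = 0.029 bits.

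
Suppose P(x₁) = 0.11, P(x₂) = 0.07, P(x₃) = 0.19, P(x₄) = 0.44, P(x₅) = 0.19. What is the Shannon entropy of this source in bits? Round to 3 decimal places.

2.050 bits

H = −Σ pᵢ log₂ pᵢ.
−0.11·log₂(0.11) = 0.3503
−0.07·log₂(0.07) = 0.2686
−0.19·log₂(0.19) = 0.4552
−0.44·log₂(0.44) = 0.5211
−0.19·log₂(0.19) = 0.4552
Sum ≈ 2.0504 → 2.050 bits.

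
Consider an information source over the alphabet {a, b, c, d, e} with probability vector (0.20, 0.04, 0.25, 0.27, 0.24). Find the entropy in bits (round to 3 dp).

2.154 bits

H = −Σ pᵢ log₂ pᵢ.
−0.20·log₂(0.20) = 0.4644
−0.04·log₂(0.04) = 0.1858
−0.25·log₂(0.25) = 0.5000
−0.27·log₂(0.27) = 0.5100
−0.24·log₂(0.24) = 0.4941
Sum ≈ 2.1543 → 2.154 bits.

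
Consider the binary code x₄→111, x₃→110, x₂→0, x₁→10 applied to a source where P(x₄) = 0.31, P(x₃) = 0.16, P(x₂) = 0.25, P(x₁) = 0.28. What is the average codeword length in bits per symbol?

L̄ = Σ pᵢ·ℓᵢ = 0.31·3 + 0.16·3 + 0.25·1 + 0.28·2 = 2.22 bits/symbol.

2.22 bits/symbol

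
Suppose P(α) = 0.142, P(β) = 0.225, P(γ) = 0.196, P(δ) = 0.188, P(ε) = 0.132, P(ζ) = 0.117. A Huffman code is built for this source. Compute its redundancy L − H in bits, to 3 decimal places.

0.033 bits

Entropy H = −Σ p log₂ p ≈ 2.5460 bits.
Huffman merges: 117/1000+33/250→249/1000; 71/500+47/250→33/100; 49/250+9/40→421/1000; 249/1000+33/100→579/1000; 421/1000+579/1000→1. L = 2579/1000 ≈ 2.5790.
L − H = 2.5790 − 2.5460 = 0.033 bits.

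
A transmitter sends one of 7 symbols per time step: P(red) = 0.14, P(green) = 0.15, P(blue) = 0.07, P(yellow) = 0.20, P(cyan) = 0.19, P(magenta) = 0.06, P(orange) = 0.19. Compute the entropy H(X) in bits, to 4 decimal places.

2.6946 bits

H = −Σ pᵢ log₂ pᵢ.
−0.14·log₂(0.14) = 0.3971
−0.15·log₂(0.15) = 0.4105
−0.07·log₂(0.07) = 0.2686
−0.20·log₂(0.20) = 0.4644
−0.19·log₂(0.19) = 0.4552
−0.06·log₂(0.06) = 0.2435
−0.19·log₂(0.19) = 0.4552
Sum ≈ 2.6946 → 2.6946 bits.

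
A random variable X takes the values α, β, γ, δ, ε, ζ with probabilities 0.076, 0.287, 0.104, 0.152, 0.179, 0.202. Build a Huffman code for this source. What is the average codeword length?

2.511 bits/symbol

Repeatedly combine the two least-probable nodes; the expected code length is the sum of the merged weights.
merge 19/250 + 13/125 → 9/50
merge 19/125 + 179/1000 → 331/1000
merge 9/50 + 101/500 → 191/500
merge 287/1000 + 331/1000 → 309/500
merge 191/500 + 309/500 → 1
L = 9/50 + 331/1000 + 191/500 + 309/500 + 1 = 2511/1000 = 2.511 bits/symbol.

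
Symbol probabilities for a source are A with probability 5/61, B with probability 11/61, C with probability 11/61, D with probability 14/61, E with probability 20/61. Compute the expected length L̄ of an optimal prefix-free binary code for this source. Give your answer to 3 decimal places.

2.262 bits/symbol

Repeatedly combine the two least-probable nodes; the expected code length is the sum of the merged weights.
merge 5/61 + 11/61 → 16/61
merge 11/61 + 14/61 → 25/61
merge 16/61 + 20/61 → 36/61
merge 25/61 + 36/61 → 1
L = 16/61 + 25/61 + 36/61 + 1 = 138/61 ≈ 2.262 bits/symbol.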